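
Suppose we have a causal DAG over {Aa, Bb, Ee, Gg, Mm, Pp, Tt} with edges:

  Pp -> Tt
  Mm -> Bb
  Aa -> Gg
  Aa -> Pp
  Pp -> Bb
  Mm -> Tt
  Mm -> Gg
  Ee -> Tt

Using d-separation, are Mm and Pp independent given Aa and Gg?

There are 3 undirected paths between Mm and Pp; checking each against the conditioning set {Aa, Gg}:
Path 1: Mm → Tt ← Pp
  Tt is a collider here and neither Tt nor any of its descendants is conditioned on, so the collider stays closed — the path is blocked at Tt.
Path 2: Mm → Gg ← Aa → Pp
  Aa is a fork here and Aa is conditioned on, so the path is blocked at Aa.
Path 3: Mm → Bb ← Pp
  Bb is a collider here and neither Bb nor any of its descendants is conditioned on, so the collider stays closed — the path is blocked at Bb.
All paths are blocked; Mm ⊥ Pp | {Aa, Gg} holds.

Yes — Mm and Pp are d-separated given {Aa, Gg}.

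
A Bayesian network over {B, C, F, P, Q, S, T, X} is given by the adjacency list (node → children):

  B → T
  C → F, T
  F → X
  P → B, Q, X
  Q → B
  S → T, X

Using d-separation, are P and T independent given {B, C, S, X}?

4 paths connect P and T; each must be blocked for d-separation to hold:
Path 1: P → X ← S → T
  S is a fork here and S is conditioned on, so the path is blocked at S.
Path 2: P → X ← F ← C → T
  C is a fork here and C is conditioned on, so the path is blocked at C.
Path 3: P → Q → B → T
  B is a chain here and B is conditioned on, so the path is blocked at B.
Path 4: P → B → T
  B is a chain here and B is conditioned on, so the path is blocked at B.
Since every path is blocked, d-separation holds.

Yes — P and T are d-separated given {B, C, S, X}.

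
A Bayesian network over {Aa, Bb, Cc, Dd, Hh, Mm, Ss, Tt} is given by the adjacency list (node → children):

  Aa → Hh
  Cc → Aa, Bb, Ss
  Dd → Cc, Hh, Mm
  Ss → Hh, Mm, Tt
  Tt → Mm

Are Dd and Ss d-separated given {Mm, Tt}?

No

6 paths connect Dd and Ss; each must be blocked for d-separation to hold:
  1. Dd → Mm ← Ss — Mm:collider[open] ⇒ active
  2. Dd → Mm ← Tt ← Ss — Mm:collider[open]; Tt:chain[blocks] ⇒ blocked
  3. Dd → Cc → Ss — Cc:chain[open] ⇒ active
  4. Dd → Cc → Aa → Hh ← Ss — Cc:chain[open]; Aa:chain[open]; Hh:collider[blocks] ⇒ blocked
  5. Dd → Hh ← Ss — Hh:collider[blocks] ⇒ blocked
  6. Dd → Hh ← Aa ← Cc → Ss — Hh:collider[blocks]; Aa:chain[open]; Cc:fork[open] ⇒ blocked
Because an active path exists, Dd and Ss are not d-separated.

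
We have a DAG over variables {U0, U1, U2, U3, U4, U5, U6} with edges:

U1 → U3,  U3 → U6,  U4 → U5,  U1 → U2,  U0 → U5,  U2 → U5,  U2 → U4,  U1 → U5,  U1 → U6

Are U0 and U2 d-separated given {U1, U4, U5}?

No

We examine all 3 paths between U0 and U2:
Path 1: U0 → U5 ← U2
  U5 is a collider and U5 is conditioned on, which opens it — no node blocks this path, so it is active.
Path 2: U0 → U5 ← U1 → U2
  U1 is a fork here and U1 is conditioned on, so the path is blocked at U1.
Path 3: U0 → U5 ← U4 ← U2
  U4 is a chain here and U4 is conditioned on, so the path is blocked at U4.
At least one path is unblocked, so d-separation fails.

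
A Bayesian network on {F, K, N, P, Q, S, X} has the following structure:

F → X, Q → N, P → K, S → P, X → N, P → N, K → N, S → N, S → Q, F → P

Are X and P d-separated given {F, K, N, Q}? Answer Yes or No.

No

Enumerating the 5 paths from X to P and testing each for blocking by {F, K, N, Q}:
Path 1: X ← F → P
  F is a fork here and F is conditioned on, so the path is blocked at F.
Path 2: X → N ← S → P
  N is a collider and N is conditioned on, which opens it; S is a fork and S is not conditioned on — no node blocks this path, so it is active.
Path 3: X → N ← P
  N is a collider and N is conditioned on, which opens it — no node blocks this path, so it is active.
Path 4: X → N ← Q ← S → P
  Q is a chain here and Q is conditioned on, so the path is blocked at Q.
Path 5: X → N ← K ← P
  K is a chain here and K is conditioned on, so the path is blocked at K.
Because an active path exists, X and P are not d-separated.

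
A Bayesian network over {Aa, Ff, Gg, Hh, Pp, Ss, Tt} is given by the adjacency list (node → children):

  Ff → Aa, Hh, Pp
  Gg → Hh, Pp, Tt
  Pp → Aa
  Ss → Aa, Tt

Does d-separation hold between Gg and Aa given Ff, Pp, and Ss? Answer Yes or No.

5 paths connect Gg and Aa; each must be blocked for d-separation to hold:
Path 1: Gg → Hh ← Ff → Pp → Aa
  Hh is a collider here and neither Hh nor any of its descendants is conditioned on, so the collider stays closed — the path is blocked at Hh.
Path 2: Gg → Hh ← Ff → Aa
  Hh is a collider here and neither Hh nor any of its descendants is conditioned on, so the collider stays closed — the path is blocked at Hh.
Path 3: Gg → Pp → Aa
  Pp is a chain here and Pp is conditioned on, so the path is blocked at Pp.
Path 4: Gg → Pp ← Ff → Aa
  Ff is a fork here and Ff is conditioned on, so the path is blocked at Ff.
Path 5: Gg → Tt ← Ss → Aa
  Tt is a collider here and neither Tt nor any of its descendants is conditioned on, so the collider stays closed — the path is blocked at Tt.
Since every path is blocked, d-separation holds.

Yes — Gg and Aa are d-separated given {Ff, Pp, Ss}.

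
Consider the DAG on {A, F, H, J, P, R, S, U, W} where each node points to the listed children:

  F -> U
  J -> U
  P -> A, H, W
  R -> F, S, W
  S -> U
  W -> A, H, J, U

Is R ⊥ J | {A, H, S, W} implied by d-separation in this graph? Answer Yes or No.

Yes

6 paths connect R and J; each must be blocked for d-separation to hold:
Path 1: R → F → U ← W → J
  U is a collider here and neither U nor any of its descendants is conditioned on, so the collider stays closed — the path is blocked at U.
Path 2: R → F → U ← J
  U is a collider here and neither U nor any of its descendants is conditioned on, so the collider stays closed — the path is blocked at U.
Path 3: R → S → U ← W → J
  S is a chain here and S is conditioned on, so the path is blocked at S.
Path 4: R → S → U ← J
  S is a chain here and S is conditioned on, so the path is blocked at S.
Path 5: R → W → U ← J
  W is a chain here and W is conditioned on, so the path is blocked at W.
Path 6: R → W → J
  W is a chain here and W is conditioned on, so the path is blocked at W.
Since every path is blocked, d-separation holds.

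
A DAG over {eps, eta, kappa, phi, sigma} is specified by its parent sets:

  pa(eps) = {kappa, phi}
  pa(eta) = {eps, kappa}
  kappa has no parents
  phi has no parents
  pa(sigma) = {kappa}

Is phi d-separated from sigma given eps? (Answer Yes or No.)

There are 2 undirected paths between phi and sigma; checking each against the conditioning set {eps}:
  1. phi → eps ← kappa → sigma — eps:collider[open]; kappa:fork[open] ⇒ active
  2. phi → eps → eta ← kappa → sigma — eps:chain[blocks]; eta:collider[blocks]; kappa:fork[open] ⇒ blocked
Because an active path exists, phi and sigma are not d-separated.

No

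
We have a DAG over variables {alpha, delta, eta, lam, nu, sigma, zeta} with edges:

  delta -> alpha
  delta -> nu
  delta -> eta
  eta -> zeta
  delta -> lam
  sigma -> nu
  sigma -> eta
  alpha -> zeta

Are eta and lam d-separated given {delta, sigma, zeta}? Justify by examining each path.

There are 3 undirected paths between eta and lam; checking each against the conditioning set {delta, sigma, zeta}:
Path 1: eta ← delta → lam
  delta is a fork here and delta is conditioned on, so the path is blocked at delta.
Path 2: eta ← sigma → nu ← delta → lam
  sigma is a fork here and sigma is conditioned on, so the path is blocked at sigma.
Path 3: eta → zeta ← alpha ← delta → lam
  delta is a fork here and delta is conditioned on, so the path is blocked at delta.
Since every path is blocked, d-separation holds.

Yes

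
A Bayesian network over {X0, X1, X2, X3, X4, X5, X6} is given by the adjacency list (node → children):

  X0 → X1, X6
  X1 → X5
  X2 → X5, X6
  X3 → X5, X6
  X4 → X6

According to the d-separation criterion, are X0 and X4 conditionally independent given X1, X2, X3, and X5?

3 paths connect X0 and X4; each must be blocked for d-separation to hold:
Path 1: X0 → X6 ← X4
  X6 is a collider here and neither X6 nor any of its descendants is conditioned on, so the collider stays closed — the path is blocked at X6.
Path 2: X0 → X1 → X5 ← X2 → X6 ← X4
  X1 is a chain here and X1 is conditioned on, so the path is blocked at X1.
Path 3: X0 → X1 → X5 ← X3 → X6 ← X4
  X1 is a chain here and X1 is conditioned on, so the path is blocked at X1.
Since every path is blocked, d-separation holds.

Yes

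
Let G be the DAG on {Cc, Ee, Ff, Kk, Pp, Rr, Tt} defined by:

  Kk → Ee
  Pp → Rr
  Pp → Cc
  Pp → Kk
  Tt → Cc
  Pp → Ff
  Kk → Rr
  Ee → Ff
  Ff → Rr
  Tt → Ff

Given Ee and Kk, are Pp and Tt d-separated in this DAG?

Yes

Enumerating the 6 paths from Pp to Tt and testing each for blocking by {Ee, Kk}:
  1. Pp → Rr ← Ff ← Tt — Rr:collider[blocks]; Ff:chain[open] ⇒ blocked
  2. Pp → Rr ← Kk → Ee → Ff ← Tt — Rr:collider[blocks]; Kk:fork[blocks]; Ee:chain[blocks]; Ff:collider[blocks] ⇒ blocked
  3. Pp → Ff ← Tt — Ff:collider[blocks] ⇒ blocked
  4. Pp → Cc ← Tt — Cc:collider[blocks] ⇒ blocked
  5. Pp → Kk → Rr ← Ff ← Tt — Kk:chain[blocks]; Rr:collider[blocks]; Ff:chain[open] ⇒ blocked
  6. Pp → Kk → Ee → Ff ← Tt — Kk:chain[blocks]; Ee:chain[blocks]; Ff:collider[blocks] ⇒ blocked
All paths are blocked; Pp ⊥ Tt | {Ee, Kk} holds.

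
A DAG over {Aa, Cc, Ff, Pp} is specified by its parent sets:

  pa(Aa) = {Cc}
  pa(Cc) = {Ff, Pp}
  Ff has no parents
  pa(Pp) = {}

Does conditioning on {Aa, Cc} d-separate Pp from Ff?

No — Pp and Ff are not d-separated given {Aa, Cc}.

There is one path between Pp and Ff:
  1. Pp → Cc ← Ff — Cc:collider[open] ⇒ active
Since the path Pp → Cc ← Ff is active, Pp and Ff are not d-separated given {Aa, Cc}.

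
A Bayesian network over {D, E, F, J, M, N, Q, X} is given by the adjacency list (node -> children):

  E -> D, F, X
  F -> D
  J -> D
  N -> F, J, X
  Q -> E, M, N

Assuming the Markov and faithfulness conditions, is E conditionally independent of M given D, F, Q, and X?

6 paths connect E and M; each must be blocked for d-separation to hold:
Path 1: E → D ← F ← N ← Q → M
  F is a chain here and F is conditioned on, so the path is blocked at F.
Path 2: E → D ← J ← N ← Q → M
  Q is a fork here and Q is conditioned on, so the path is blocked at Q.
Path 3: E → X ← N ← Q → M
  Q is a fork here and Q is conditioned on, so the path is blocked at Q.
Path 4: E → F → D ← J ← N ← Q → M
  F is a chain here and F is conditioned on, so the path is blocked at F.
Path 5: E → F ← N ← Q → M
  Q is a fork here and Q is conditioned on, so the path is blocked at Q.
Path 6: E ← Q → M
  Q is a fork here and Q is conditioned on, so the path is blocked at Q.
Since every path is blocked, d-separation holds.

Yes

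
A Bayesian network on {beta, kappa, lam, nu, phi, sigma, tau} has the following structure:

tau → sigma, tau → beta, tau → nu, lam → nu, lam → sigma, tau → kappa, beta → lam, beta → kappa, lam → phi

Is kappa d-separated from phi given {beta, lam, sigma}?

Yes — kappa and phi are d-separated given {beta, lam, sigma}.

There are 6 undirected paths between kappa and phi; checking each against the conditioning set {beta, lam, sigma}:
  1. kappa ← beta ← tau → nu ← lam → phi — beta:chain[blocks]; tau:fork[open]; nu:collider[blocks]; lam:fork[blocks] ⇒ blocked
  2. kappa ← beta ← tau → sigma ← lam → phi — beta:chain[blocks]; tau:fork[open]; sigma:collider[open]; lam:fork[blocks] ⇒ blocked
  3. kappa ← beta → lam → phi — beta:fork[blocks]; lam:chain[blocks] ⇒ blocked
  4. kappa ← tau → beta → lam → phi — tau:fork[open]; beta:chain[blocks]; lam:chain[blocks] ⇒ blocked
  5. kappa ← tau → nu ← lam → phi — tau:fork[open]; nu:collider[blocks]; lam:fork[blocks] ⇒ blocked
  6. kappa ← tau → sigma ← lam → phi — tau:fork[open]; sigma:collider[open]; lam:fork[blocks] ⇒ blocked
Every path is blocked, so kappa and phi are d-separated given {beta, lam, sigma}.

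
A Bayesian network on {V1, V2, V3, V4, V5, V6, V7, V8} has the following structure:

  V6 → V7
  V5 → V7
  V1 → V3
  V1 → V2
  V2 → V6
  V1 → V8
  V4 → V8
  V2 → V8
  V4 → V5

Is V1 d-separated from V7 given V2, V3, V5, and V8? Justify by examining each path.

Yes

We examine all 4 paths between V1 and V7:
  1. V1 → V2 → V8 ← V4 → V5 → V7 — V2:chain[blocks]; V8:collider[open]; V4:fork[open]; V5:chain[blocks] ⇒ blocked
  2. V1 → V2 → V6 → V7 — V2:chain[blocks]; V6:chain[open] ⇒ blocked
  3. V1 → V8 ← V2 → V6 → V7 — V8:collider[open]; V2:fork[blocks]; V6:chain[open] ⇒ blocked
  4. V1 → V8 ← V4 → V5 → V7 — V8:collider[open]; V4:fork[open]; V5:chain[blocks] ⇒ blocked
All paths are blocked; V1 ⊥ V7 | {V2, V3, V5, V8} holds.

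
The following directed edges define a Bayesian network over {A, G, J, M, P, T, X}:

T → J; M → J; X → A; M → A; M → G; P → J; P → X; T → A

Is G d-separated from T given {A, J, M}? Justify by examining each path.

4 paths connect G and T; each must be blocked for d-separation to hold:
  1. G ← M → A ← X ← P → J ← T — M:fork[blocks]; A:collider[open]; X:chain[open]; P:fork[open]; J:collider[open] ⇒ blocked
  2. G ← M → A ← T — M:fork[blocks]; A:collider[open] ⇒ blocked
  3. G ← M → J ← T — M:fork[blocks]; J:collider[open] ⇒ blocked
  4. G ← M → J ← P → X → A ← T — M:fork[blocks]; J:collider[open]; P:fork[open]; X:chain[open]; A:collider[open] ⇒ blocked
Every path is blocked, so G and T are d-separated given {A, J, M}.

Yes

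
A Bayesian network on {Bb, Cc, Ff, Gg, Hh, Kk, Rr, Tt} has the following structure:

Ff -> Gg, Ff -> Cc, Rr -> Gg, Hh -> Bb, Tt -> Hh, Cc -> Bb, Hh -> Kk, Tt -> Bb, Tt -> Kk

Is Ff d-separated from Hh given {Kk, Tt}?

Yes

There are 3 undirected paths between Ff and Hh; checking each against the conditioning set {Kk, Tt}:
Path 1: Ff → Cc → Bb ← Hh
  Bb is a collider here and neither Bb nor any of its descendants is conditioned on, so the collider stays closed — the path is blocked at Bb.
Path 2: Ff → Cc → Bb ← Tt → Kk ← Hh
  Bb is a collider here and neither Bb nor any of its descendants is conditioned on, so the collider stays closed — the path is blocked at Bb.
Path 3: Ff → Cc → Bb ← Tt → Hh
  Bb is a collider here and neither Bb nor any of its descendants is conditioned on, so the collider stays closed — the path is blocked at Bb.
Every path is blocked, so Ff and Hh are d-separated given {Kk, Tt}.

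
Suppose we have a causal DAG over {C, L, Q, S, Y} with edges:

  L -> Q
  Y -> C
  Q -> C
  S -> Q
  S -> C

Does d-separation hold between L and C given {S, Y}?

No

Enumerating the 2 paths from L to C and testing each for blocking by {S, Y}:
  1. L → Q ← S → C — Q:collider[blocks]; S:fork[blocks] ⇒ blocked
  2. L → Q → C — Q:chain[open] ⇒ active
Because an active path exists, L and C are not d-separated.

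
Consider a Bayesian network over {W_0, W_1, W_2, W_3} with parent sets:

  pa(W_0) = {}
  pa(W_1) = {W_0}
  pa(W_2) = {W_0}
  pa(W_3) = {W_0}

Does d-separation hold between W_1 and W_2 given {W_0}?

The only undirected path from W_1 to W_2 is:
  1. W_1 ← W_0 → W_2 — W_0:fork[blocks] ⇒ blocked
Every path is blocked, so W_1 and W_2 are d-separated given {W_0}.

Yes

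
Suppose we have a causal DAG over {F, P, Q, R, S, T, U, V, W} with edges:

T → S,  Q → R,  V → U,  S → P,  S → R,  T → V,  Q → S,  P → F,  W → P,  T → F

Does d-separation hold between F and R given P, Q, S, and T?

Yes

There are 4 undirected paths between F and R; checking each against the conditioning set {P, Q, S, T}:
  1. F ← T → S ← Q → R — T:fork[blocks]; S:collider[open]; Q:fork[blocks] ⇒ blocked
  2. F ← T → S → R — T:fork[blocks]; S:chain[blocks] ⇒ blocked
  3. F ← P ← S ← Q → R — P:chain[blocks]; S:chain[blocks]; Q:fork[blocks] ⇒ blocked
  4. F ← P ← S → R — P:chain[blocks]; S:fork[blocks] ⇒ blocked
Since every path is blocked, d-separation holds.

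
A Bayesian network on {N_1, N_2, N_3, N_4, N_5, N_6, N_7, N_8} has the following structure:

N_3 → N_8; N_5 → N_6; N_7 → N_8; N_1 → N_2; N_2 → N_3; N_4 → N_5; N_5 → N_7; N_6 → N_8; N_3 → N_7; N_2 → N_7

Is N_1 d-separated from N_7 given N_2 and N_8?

4 paths connect N_1 and N_7; each must be blocked for d-separation to hold:
  1. N_1 → N_2 → N_3 → N_8 ← N_6 ← N_5 → N_7 — N_2:chain[blocks]; N_3:chain[open]; N_8:collider[open]; N_6:chain[open]; N_5:fork[open] ⇒ blocked
  2. N_1 → N_2 → N_3 → N_8 ← N_7 — N_2:chain[blocks]; N_3:chain[open]; N_8:collider[open] ⇒ blocked
  3. N_1 → N_2 → N_3 → N_7 — N_2:chain[blocks]; N_3:chain[open] ⇒ blocked
  4. N_1 → N_2 → N_7 — N_2:chain[blocks] ⇒ blocked
Since every path is blocked, d-separation holds.

Yes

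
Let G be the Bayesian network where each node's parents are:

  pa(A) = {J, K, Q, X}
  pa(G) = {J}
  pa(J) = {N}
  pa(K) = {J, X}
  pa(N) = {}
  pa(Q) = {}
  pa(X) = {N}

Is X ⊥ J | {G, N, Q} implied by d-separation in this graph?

Yes

We examine all 5 paths between X and J:
Path 1: X → A ← K ← J
  A is a collider here and neither A nor any of its descendants is conditioned on, so the collider stays closed — the path is blocked at A.
Path 2: X → A ← J
  A is a collider here and neither A nor any of its descendants is conditioned on, so the collider stays closed — the path is blocked at A.
Path 3: X ← N → J
  N is a fork here and N is conditioned on, so the path is blocked at N.
Path 4: X → K → A ← J
  A is a collider here and neither A nor any of its descendants is conditioned on, so the collider stays closed — the path is blocked at A.
Path 5: X → K ← J
  K is a collider here and neither K nor any of its descendants is conditioned on, so the collider stays closed — the path is blocked at K.
All paths are blocked; X ⊥ J | {G, N, Q} holds.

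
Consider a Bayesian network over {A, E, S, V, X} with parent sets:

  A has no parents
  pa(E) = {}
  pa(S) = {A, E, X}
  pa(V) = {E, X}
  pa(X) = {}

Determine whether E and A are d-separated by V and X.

Yes — E and A are d-separated given {V, X}.

Enumerating the 2 paths from E to A and testing each for blocking by {V, X}:
Path 1: E → S ← A
  S is a collider here and neither S nor any of its descendants is conditioned on, so the collider stays closed — the path is blocked at S.
Path 2: E → V ← X → S ← A
  X is a fork here and X is conditioned on, so the path is blocked at X.
Since every path is blocked, d-separation holds.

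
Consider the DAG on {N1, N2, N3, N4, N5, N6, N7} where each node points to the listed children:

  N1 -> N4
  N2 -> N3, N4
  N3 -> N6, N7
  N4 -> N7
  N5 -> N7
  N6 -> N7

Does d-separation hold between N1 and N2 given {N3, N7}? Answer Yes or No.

There are 3 undirected paths between N1 and N2; checking each against the conditioning set {N3, N7}:
Path 1: N1 → N4 → N7 ← N3 ← N2
  N3 is a chain here and N3 is conditioned on, so the path is blocked at N3.
Path 2: N1 → N4 → N7 ← N6 ← N3 ← N2
  N3 is a chain here and N3 is conditioned on, so the path is blocked at N3.
Path 3: N1 → N4 ← N2
  N4 is a collider and its descendant N7 is conditioned on, which opens it — no node blocks this path, so it is active.
Since the path N1 → N4 ← N2 is active, N1 and N2 are not d-separated given {N3, N7}.

No — N1 and N2 are not d-separated given {N3, N7}.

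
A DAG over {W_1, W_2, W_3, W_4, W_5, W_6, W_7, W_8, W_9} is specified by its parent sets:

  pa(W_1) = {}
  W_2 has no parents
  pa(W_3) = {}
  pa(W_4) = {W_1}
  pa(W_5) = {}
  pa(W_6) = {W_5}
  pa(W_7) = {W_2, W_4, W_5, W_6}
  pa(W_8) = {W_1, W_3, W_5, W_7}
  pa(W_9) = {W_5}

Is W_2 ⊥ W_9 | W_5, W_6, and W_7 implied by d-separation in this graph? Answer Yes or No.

Yes

4 paths connect W_2 and W_9; each must be blocked for d-separation to hold:
  1. W_2 → W_7 ← W_4 ← W_1 → W_8 ← W_5 → W_9 — W_7:collider[open]; W_4:chain[open]; W_1:fork[open]; W_8:collider[blocks]; W_5:fork[blocks] ⇒ blocked
  2. W_2 → W_7 ← W_6 ← W_5 → W_9 — W_7:collider[open]; W_6:chain[blocks]; W_5:fork[blocks] ⇒ blocked
  3. W_2 → W_7 ← W_5 → W_9 — W_7:collider[open]; W_5:fork[blocks] ⇒ blocked
  4. W_2 → W_7 → W_8 ← W_5 → W_9 — W_7:chain[blocks]; W_8:collider[blocks]; W_5:fork[blocks] ⇒ blocked
All paths are blocked; W_2 ⊥ W_9 | {W_5, W_6, W_7} holds.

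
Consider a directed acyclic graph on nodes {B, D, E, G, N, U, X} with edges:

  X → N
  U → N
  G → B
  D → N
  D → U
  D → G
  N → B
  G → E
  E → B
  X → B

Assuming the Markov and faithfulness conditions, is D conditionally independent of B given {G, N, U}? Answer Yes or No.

6 paths connect D and B; each must be blocked for d-separation to hold:
  1. D → U → N → B — U:chain[blocks]; N:chain[blocks] ⇒ blocked
  2. D → U → N ← X → B — U:chain[blocks]; N:collider[open]; X:fork[open] ⇒ blocked
  3. D → N → B — N:chain[blocks] ⇒ blocked
  4. D → N ← X → B — N:collider[open]; X:fork[open] ⇒ active
  5. D → G → B — G:chain[blocks] ⇒ blocked
  6. D → G → E → B — G:chain[blocks]; E:chain[open] ⇒ blocked
Because an active path exists, D and B are not d-separated.

No — D and B are not d-separated given {G, N, U}.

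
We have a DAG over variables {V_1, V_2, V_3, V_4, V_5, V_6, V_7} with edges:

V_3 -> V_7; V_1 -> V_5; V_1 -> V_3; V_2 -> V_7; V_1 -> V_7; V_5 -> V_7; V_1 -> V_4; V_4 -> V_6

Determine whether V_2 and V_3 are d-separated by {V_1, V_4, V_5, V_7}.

Enumerating the 3 paths from V_2 to V_3 and testing each for blocking by {V_1, V_4, V_5, V_7}:
Path 1: V_2 → V_7 ← V_3
  V_7 is a collider and V_7 is conditioned on, which opens it — no node blocks this path, so it is active.
Path 2: V_2 → V_7 ← V_1 → V_3
  V_1 is a fork here and V_1 is conditioned on, so the path is blocked at V_1.
Path 3: V_2 → V_7 ← V_5 ← V_1 → V_3
  V_5 is a chain here and V_5 is conditioned on, so the path is blocked at V_5.
Since the path V_2 → V_7 ← V_3 is active, V_2 and V_3 are not d-separated given {V_1, V_4, V_5, V_7}.

No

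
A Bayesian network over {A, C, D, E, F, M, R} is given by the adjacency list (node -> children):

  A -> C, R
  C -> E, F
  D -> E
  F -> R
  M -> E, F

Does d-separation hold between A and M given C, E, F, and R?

Yes

4 paths connect A and M; each must be blocked for d-separation to hold:
Path 1: A → C → F ← M
  C is a chain here and C is conditioned on, so the path is blocked at C.
Path 2: A → C → E ← M
  C is a chain here and C is conditioned on, so the path is blocked at C.
Path 3: A → R ← F ← C → E ← M
  F is a chain here and F is conditioned on, so the path is blocked at F.
Path 4: A → R ← F ← M
  F is a chain here and F is conditioned on, so the path is blocked at F.
All paths are blocked; A ⊥ M | {C, E, F, R} holds.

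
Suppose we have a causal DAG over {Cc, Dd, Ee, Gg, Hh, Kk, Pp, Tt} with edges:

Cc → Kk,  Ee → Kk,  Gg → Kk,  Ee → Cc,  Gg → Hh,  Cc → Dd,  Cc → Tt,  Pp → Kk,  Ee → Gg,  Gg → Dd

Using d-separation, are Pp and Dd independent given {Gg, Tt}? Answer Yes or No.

Enumerating the 6 paths from Pp to Dd and testing each for blocking by {Gg, Tt}:
Path 1: Pp → Kk ← Gg → Dd
  Kk is a collider here and neither Kk nor any of its descendants is conditioned on, so the collider stays closed — the path is blocked at Kk.
Path 2: Pp → Kk ← Gg ← Ee → Cc → Dd
  Kk is a collider here and neither Kk nor any of its descendants is conditioned on, so the collider stays closed — the path is blocked at Kk.
Path 3: Pp → Kk ← Ee → Gg → Dd
  Kk is a collider here and neither Kk nor any of its descendants is conditioned on, so the collider stays closed — the path is blocked at Kk.
Path 4: Pp → Kk ← Ee → Cc → Dd
  Kk is a collider here and neither Kk nor any of its descendants is conditioned on, so the collider stays closed — the path is blocked at Kk.
Path 5: Pp → Kk ← Cc → Dd
  Kk is a collider here and neither Kk nor any of its descendants is conditioned on, so the collider stays closed — the path is blocked at Kk.
Path 6: Pp → Kk ← Cc ← Ee → Gg → Dd
  Kk is a collider here and neither Kk nor any of its descendants is conditioned on, so the collider stays closed — the path is blocked at Kk.
Since every path is blocked, d-separation holds.

Yes — Pp and Dd are d-separated given {Gg, Tt}.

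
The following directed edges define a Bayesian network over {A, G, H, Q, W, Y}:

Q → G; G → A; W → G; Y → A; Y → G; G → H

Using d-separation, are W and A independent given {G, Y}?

Yes

Enumerating the 2 paths from W to A and testing each for blocking by {G, Y}:
  1. W → G → A — G:chain[blocks] ⇒ blocked
  2. W → G ← Y → A — G:collider[open]; Y:fork[blocks] ⇒ blocked
Every path is blocked, so W and A are d-separated given {G, Y}.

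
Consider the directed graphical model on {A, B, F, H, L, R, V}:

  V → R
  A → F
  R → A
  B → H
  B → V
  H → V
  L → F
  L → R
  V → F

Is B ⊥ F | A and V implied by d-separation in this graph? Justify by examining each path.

Yes

Enumerating the 6 paths from B to F and testing each for blocking by {A, V}:
Path 1: B → V → F
  V is a chain here and V is conditioned on, so the path is blocked at V.
Path 2: B → V → R → A → F
  V is a chain here and V is conditioned on, so the path is blocked at V.
Path 3: B → V → R ← L → F
  V is a chain here and V is conditioned on, so the path is blocked at V.
Path 4: B → H → V → F
  V is a chain here and V is conditioned on, so the path is blocked at V.
Path 5: B → H → V → R → A → F
  V is a chain here and V is conditioned on, so the path is blocked at V.
Path 6: B → H → V → R ← L → F
  V is a chain here and V is conditioned on, so the path is blocked at V.
Every path is blocked, so B and F are d-separated given {A, V}.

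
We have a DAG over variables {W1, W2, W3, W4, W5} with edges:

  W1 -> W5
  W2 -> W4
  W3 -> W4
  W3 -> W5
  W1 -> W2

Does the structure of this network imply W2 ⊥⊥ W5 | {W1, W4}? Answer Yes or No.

There are 2 undirected paths between W2 and W5; checking each against the conditioning set {W1, W4}:
Path 1: W2 → W4 ← W3 → W5
  W4 is a collider and W4 is conditioned on, which opens it; W3 is a fork and W3 is not conditioned on — no node blocks this path, so it is active.
Path 2: W2 ← W1 → W5
  W1 is a fork here and W1 is conditioned on, so the path is blocked at W1.
Since the path W2 → W4 ← W3 → W5 is active, W2 and W5 are not d-separated given {W1, W4}.

No — W2 and W5 are not d-separated given {W1, W4}.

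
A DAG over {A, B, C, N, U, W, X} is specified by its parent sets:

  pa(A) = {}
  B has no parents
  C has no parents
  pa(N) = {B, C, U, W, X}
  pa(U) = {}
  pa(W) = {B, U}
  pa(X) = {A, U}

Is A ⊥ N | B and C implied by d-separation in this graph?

No

There are 4 undirected paths between A and N; checking each against the conditioning set {B, C}:
  1. A → X → N — X:chain[open] ⇒ active
  2. A → X ← U → W → N — X:collider[blocks]; U:fork[open]; W:chain[open] ⇒ blocked
  3. A → X ← U → W ← B → N — X:collider[blocks]; U:fork[open]; W:collider[blocks]; B:fork[blocks] ⇒ blocked
  4. A → X ← U → N — X:collider[blocks]; U:fork[open] ⇒ blocked
Since the path A → X → N is active, A and N are not d-separated given {B, C}.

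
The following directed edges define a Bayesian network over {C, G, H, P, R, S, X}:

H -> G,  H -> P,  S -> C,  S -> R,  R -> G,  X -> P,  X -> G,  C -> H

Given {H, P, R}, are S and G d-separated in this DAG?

Yes — S and G are d-separated given {H, P, R}.

We examine all 3 paths between S and G:
  1. S → C → H → G — C:chain[open]; H:chain[blocks] ⇒ blocked
  2. S → C → H → P ← X → G — C:chain[open]; H:chain[blocks]; P:collider[open]; X:fork[open] ⇒ blocked
  3. S → R → G — R:chain[blocks] ⇒ blocked
Every path is blocked, so S and G are d-separated given {H, P, R}.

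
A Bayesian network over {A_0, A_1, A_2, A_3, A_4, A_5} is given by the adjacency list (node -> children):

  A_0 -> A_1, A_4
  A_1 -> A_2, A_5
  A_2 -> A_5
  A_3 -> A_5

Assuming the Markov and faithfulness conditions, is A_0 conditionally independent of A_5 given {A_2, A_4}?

2 paths connect A_0 and A_5; each must be blocked for d-separation to hold:
Path 1: A_0 → A_1 → A_2 → A_5
  A_2 is a chain here and A_2 is conditioned on, so the path is blocked at A_2.
Path 2: A_0 → A_1 → A_5
  A_1 is a chain and A_1 is not conditioned on — no node blocks this path, so it is active.
Since the path A_0 → A_1 → A_5 is active, A_0 and A_5 are not d-separated given {A_2, A_4}.

No — A_0 and A_5 are not d-separated given {A_2, A_4}.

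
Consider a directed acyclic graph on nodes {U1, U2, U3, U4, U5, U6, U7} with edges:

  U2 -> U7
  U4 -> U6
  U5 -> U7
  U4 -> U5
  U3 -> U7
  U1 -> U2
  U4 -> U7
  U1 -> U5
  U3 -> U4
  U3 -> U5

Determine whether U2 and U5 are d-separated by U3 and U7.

There are 6 undirected paths between U2 and U5; checking each against the conditioning set {U3, U7}:
Path 1: U2 ← U1 → U5
  U1 is a fork and U1 is not conditioned on — no node blocks this path, so it is active.
Path 2: U2 → U7 ← U5
  U7 is a collider and U7 is conditioned on, which opens it — no node blocks this path, so it is active.
Path 3: U2 → U7 ← U3 → U5
  U3 is a fork here and U3 is conditioned on, so the path is blocked at U3.
Path 4: U2 → U7 ← U3 → U4 → U5
  U3 is a fork here and U3 is conditioned on, so the path is blocked at U3.
Path 5: U2 → U7 ← U4 → U5
  U7 is a collider and U7 is conditioned on, which opens it; U4 is a fork and U4 is not conditioned on — no node blocks this path, so it is active.
Path 6: U2 → U7 ← U4 ← U3 → U5
  U3 is a fork here and U3 is conditioned on, so the path is blocked at U3.
Since the path U2 ← U1 → U5 is active, U2 and U5 are not d-separated given {U3, U7}.

No — U2 and U5 are not d-separated given {U3, U7}.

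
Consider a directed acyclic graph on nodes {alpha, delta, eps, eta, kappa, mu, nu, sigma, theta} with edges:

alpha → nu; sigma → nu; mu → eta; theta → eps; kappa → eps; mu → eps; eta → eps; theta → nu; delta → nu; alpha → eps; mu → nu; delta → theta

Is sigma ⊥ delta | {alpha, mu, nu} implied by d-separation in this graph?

We examine all 5 paths between sigma and delta:
  1. sigma → nu ← alpha → eps ← theta ← delta — nu:collider[open]; alpha:fork[blocks]; eps:collider[blocks]; theta:chain[open] ⇒ blocked
  2. sigma → nu ← delta — nu:collider[open] ⇒ active
  3. sigma → nu ← mu → eta → eps ← theta ← delta — nu:collider[open]; mu:fork[blocks]; eta:chain[open]; eps:collider[blocks]; theta:chain[open] ⇒ blocked
  4. sigma → nu ← mu → eps ← theta ← delta — nu:collider[open]; mu:fork[blocks]; eps:collider[blocks]; theta:chain[open] ⇒ blocked
  5. sigma → nu ← theta ← delta — nu:collider[open]; theta:chain[open] ⇒ active
Since the path sigma → nu ← delta is active, sigma and delta are not d-separated given {alpha, mu, nu}.

No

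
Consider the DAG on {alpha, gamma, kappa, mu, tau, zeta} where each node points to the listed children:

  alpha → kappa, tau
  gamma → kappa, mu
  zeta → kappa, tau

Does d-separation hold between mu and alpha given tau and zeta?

Yes — mu and alpha are d-separated given {tau, zeta}.

Enumerating the 2 paths from mu to alpha and testing each for blocking by {tau, zeta}:
Path 1: mu ← gamma → kappa ← alpha
  kappa is a collider here and neither kappa nor any of its descendants is conditioned on, so the collider stays closed — the path is blocked at kappa.
Path 2: mu ← gamma → kappa ← zeta → tau ← alpha
  kappa is a collider here and neither kappa nor any of its descendants is conditioned on, so the collider stays closed — the path is blocked at kappa.
All paths are blocked; mu ⊥ alpha | {tau, zeta} holds.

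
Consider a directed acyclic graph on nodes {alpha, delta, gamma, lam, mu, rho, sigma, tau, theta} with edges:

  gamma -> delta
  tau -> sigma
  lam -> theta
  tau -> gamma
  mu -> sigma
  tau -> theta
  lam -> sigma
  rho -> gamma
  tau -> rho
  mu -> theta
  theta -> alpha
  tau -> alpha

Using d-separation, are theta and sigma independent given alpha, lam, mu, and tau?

Yes — theta and sigma are d-separated given {alpha, lam, mu, tau}.

Enumerating the 4 paths from theta to sigma and testing each for blocking by {alpha, lam, mu, tau}:
Path 1: theta ← tau → sigma
  tau is a fork here and tau is conditioned on, so the path is blocked at tau.
Path 2: theta ← lam → sigma
  lam is a fork here and lam is conditioned on, so the path is blocked at lam.
Path 3: theta → alpha ← tau → sigma
  tau is a fork here and tau is conditioned on, so the path is blocked at tau.
Path 4: theta ← mu → sigma
  mu is a fork here and mu is conditioned on, so the path is blocked at mu.
Since every path is blocked, d-separation holds.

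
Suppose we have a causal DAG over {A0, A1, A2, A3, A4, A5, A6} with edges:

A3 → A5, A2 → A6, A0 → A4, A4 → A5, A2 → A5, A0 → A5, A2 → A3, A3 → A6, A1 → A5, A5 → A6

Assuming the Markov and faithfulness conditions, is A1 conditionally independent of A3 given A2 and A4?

Yes — A1 and A3 are d-separated given {A2, A4}.

There are 5 undirected paths between A1 and A3; checking each against the conditioning set {A2, A4}:
Path 1: A1 → A5 ← A2 → A3
  A5 is a collider here and neither A5 nor any of its descendants is conditioned on, so the collider stays closed — the path is blocked at A5.
Path 2: A1 → A5 ← A2 → A6 ← A3
  A5 is a collider here and neither A5 nor any of its descendants is conditioned on, so the collider stays closed — the path is blocked at A5.
Path 3: A1 → A5 ← A3
  A5 is a collider here and neither A5 nor any of its descendants is conditioned on, so the collider stays closed — the path is blocked at A5.
Path 4: A1 → A5 → A6 ← A2 → A3
  A6 is a collider here and neither A6 nor any of its descendants is conditioned on, so the collider stays closed — the path is blocked at A6.
Path 5: A1 → A5 → A6 ← A3
  A6 is a collider here and neither A6 nor any of its descendants is conditioned on, so the collider stays closed — the path is blocked at A6.
All paths are blocked; A1 ⊥ A3 | {A2, A4} holds.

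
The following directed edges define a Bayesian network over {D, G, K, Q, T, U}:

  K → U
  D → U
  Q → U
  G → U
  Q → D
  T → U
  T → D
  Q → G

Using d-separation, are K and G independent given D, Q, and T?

Yes

Enumerating the 4 paths from K to G and testing each for blocking by {D, Q, T}:
Path 1: K → U ← Q → G
  U is a collider here and neither U nor any of its descendants is conditioned on, so the collider stays closed — the path is blocked at U.
Path 2: K → U ← D ← Q → G
  U is a collider here and neither U nor any of its descendants is conditioned on, so the collider stays closed — the path is blocked at U.
Path 3: K → U ← G
  U is a collider here and neither U nor any of its descendants is conditioned on, so the collider stays closed — the path is blocked at U.
Path 4: K → U ← T → D ← Q → G
  U is a collider here and neither U nor any of its descendants is conditioned on, so the collider stays closed — the path is blocked at U.
All paths are blocked; K ⊥ G | {D, Q, T} holds.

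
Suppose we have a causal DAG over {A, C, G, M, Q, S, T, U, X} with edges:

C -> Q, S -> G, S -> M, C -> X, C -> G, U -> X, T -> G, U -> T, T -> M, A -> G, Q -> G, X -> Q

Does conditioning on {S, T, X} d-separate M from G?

Yes — M and G are d-separated given {S, T, X}.

Enumerating the 6 paths from M to G and testing each for blocking by {S, T, X}:
  1. M ← S → G — S:fork[blocks] ⇒ blocked
  2. M ← T ← U → X → Q ← C → G — T:chain[blocks]; U:fork[open]; X:chain[blocks]; Q:collider[blocks]; C:fork[open] ⇒ blocked
  3. M ← T ← U → X → Q → G — T:chain[blocks]; U:fork[open]; X:chain[blocks]; Q:chain[open] ⇒ blocked
  4. M ← T ← U → X ← C → Q → G — T:chain[blocks]; U:fork[open]; X:collider[open]; C:fork[open]; Q:chain[open] ⇒ blocked
  5. M ← T ← U → X ← C → G — T:chain[blocks]; U:fork[open]; X:collider[open]; C:fork[open] ⇒ blocked
  6. M ← T → G — T:fork[blocks] ⇒ blocked
All paths are blocked; M ⊥ G | {S, T, X} holds.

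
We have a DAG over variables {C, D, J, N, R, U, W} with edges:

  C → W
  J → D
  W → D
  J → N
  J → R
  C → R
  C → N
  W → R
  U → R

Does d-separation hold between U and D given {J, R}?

There are 6 undirected paths between U and D; checking each against the conditioning set {J, R}:
Path 1: U → R ← W ← C → N ← J → D
  N is a collider here and neither N nor any of its descendants is conditioned on, so the collider stays closed — the path is blocked at N.
Path 2: U → R ← W → D
  R is a collider and R is conditioned on, which opens it; W is a fork and W is not conditioned on — no node blocks this path, so it is active.
Path 3: U → R ← C → W → D
  R is a collider and R is conditioned on, which opens it; C is a fork and C is not conditioned on; W is a chain and W is not conditioned on — no node blocks this path, so it is active.
Path 4: U → R ← C → N ← J → D
  N is a collider here and neither N nor any of its descendants is conditioned on, so the collider stays closed — the path is blocked at N.
Path 5: U → R ← J → N ← C → W → D
  J is a fork here and J is conditioned on, so the path is blocked at J.
Path 6: U → R ← J → D
  J is a fork here and J is conditioned on, so the path is blocked at J.
Because an active path exists, U and D are not d-separated.

No — U and D are not d-separated given {J, R}.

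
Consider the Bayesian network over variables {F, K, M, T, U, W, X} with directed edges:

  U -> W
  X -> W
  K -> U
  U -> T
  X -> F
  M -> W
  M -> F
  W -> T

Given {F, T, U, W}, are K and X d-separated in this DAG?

Enumerating the 4 paths from K to X and testing each for blocking by {F, T, U, W}:
Path 1: K → U → W ← X
  U is a chain here and U is conditioned on, so the path is blocked at U.
Path 2: K → U → W ← M → F ← X
  U is a chain here and U is conditioned on, so the path is blocked at U.
Path 3: K → U → T ← W ← X
  U is a chain here and U is conditioned on, so the path is blocked at U.
Path 4: K → U → T ← W ← M → F ← X
  U is a chain here and U is conditioned on, so the path is blocked at U.
Every path is blocked, so K and X are d-separated given {F, T, U, W}.

Yes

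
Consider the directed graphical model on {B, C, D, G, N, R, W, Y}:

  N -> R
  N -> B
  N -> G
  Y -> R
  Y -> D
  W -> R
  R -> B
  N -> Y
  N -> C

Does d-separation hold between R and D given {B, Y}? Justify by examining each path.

Enumerating the 3 paths from R to D and testing each for blocking by {B, Y}:
Path 1: R ← N → Y → D
  Y is a chain here and Y is conditioned on, so the path is blocked at Y.
Path 2: R ← Y → D
  Y is a fork here and Y is conditioned on, so the path is blocked at Y.
Path 3: R → B ← N → Y → D
  Y is a chain here and Y is conditioned on, so the path is blocked at Y.
Every path is blocked, so R and D are d-separated given {B, Y}.

Yes — R and D are d-separated given {B, Y}.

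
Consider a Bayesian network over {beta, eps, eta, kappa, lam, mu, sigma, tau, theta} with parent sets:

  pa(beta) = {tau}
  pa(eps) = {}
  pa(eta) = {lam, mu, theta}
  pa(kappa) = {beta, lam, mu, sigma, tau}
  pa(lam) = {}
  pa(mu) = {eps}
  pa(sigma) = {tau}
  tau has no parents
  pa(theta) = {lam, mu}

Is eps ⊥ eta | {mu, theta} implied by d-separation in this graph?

Yes — eps and eta are d-separated given {mu, theta}.

Enumerating the 5 paths from eps to eta and testing each for blocking by {mu, theta}:
Path 1: eps → mu → eta
  mu is a chain here and mu is conditioned on, so the path is blocked at mu.
Path 2: eps → mu → theta → eta
  mu is a chain here and mu is conditioned on, so the path is blocked at mu.
Path 3: eps → mu → theta ← lam → eta
  mu is a chain here and mu is conditioned on, so the path is blocked at mu.
Path 4: eps → mu → kappa ← lam → eta
  mu is a chain here and mu is conditioned on, so the path is blocked at mu.
Path 5: eps → mu → kappa ← lam → theta → eta
  mu is a chain here and mu is conditioned on, so the path is blocked at mu.
All paths are blocked; eps ⊥ eta | {mu, theta} holds.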